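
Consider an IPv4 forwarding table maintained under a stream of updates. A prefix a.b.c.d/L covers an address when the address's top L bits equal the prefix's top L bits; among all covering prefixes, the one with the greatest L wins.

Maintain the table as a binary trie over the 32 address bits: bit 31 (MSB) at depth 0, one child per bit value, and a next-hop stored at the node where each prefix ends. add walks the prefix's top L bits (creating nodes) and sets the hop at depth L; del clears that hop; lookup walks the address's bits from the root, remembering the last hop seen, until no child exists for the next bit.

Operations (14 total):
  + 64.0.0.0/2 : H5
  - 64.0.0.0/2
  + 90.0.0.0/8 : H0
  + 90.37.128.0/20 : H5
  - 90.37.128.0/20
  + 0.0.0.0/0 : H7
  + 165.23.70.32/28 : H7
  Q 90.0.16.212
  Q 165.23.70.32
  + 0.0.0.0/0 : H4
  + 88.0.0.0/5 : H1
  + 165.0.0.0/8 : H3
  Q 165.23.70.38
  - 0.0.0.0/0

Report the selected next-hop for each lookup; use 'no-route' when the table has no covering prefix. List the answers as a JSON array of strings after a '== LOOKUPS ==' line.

Trace:
  + 64.0.0.0/2 (H5) depth=2
  del 64.0.0.0/2 (clear depth 2)
  + 90.0.0.0/8 (H0) depth=8
  + 90.37.128.0/20 (H5) depth=20
  del 90.37.128.0/20 (clear depth 20)
  + 0.0.0.0/0 (H7) depth=0
  + 165.23.70.32/28 (H7) depth=28
  ? 90.0.16.212  path d0:H7→d1:-→d2:-→d3:-→d4:-→d5:-→d6:-→d7:-→d8:H0→d9:-→d10:-  best=H0
  ? 165.23.70.32  path d0:H7→d1:-→d2:-→d3:-→d4:-→d5:-→d6:-→d7:-→d8:-→d9:-→d10:-→d11:-→d12:-→d13:-→d14:-→d15:-→d16:-→d17:-→d18:-→d19:-→d20:-→d21:-→d22:-→d23:-→d24:-→d25:-→d26:-→d27:-→d28:H7  best=H7
  + 0.0.0.0/0 (H4) depth=0
  + 88.0.0.0/5 (H1) depth=5
  + 165.0.0.0/8 (H3) depth=8
  ? 165.23.70.38  path d0:H4→d1:-→d2:-→d3:-→d4:-→d5:-→d6:-→d7:-→d8:H3→d9:-→d10:-→d11:-→d12:-→d13:-→d14:-→d15:-→d16:-→d17:-→d18:-→d19:-→d20:-→d21:-→d22:-→d23:-→d24:-→d25:-→d26:-→d27:-→d28:H7  best=H7
  del 0.0.0.0/0 (clear depth 0)

== LOOKUPS ==
["H0","H7","H7"]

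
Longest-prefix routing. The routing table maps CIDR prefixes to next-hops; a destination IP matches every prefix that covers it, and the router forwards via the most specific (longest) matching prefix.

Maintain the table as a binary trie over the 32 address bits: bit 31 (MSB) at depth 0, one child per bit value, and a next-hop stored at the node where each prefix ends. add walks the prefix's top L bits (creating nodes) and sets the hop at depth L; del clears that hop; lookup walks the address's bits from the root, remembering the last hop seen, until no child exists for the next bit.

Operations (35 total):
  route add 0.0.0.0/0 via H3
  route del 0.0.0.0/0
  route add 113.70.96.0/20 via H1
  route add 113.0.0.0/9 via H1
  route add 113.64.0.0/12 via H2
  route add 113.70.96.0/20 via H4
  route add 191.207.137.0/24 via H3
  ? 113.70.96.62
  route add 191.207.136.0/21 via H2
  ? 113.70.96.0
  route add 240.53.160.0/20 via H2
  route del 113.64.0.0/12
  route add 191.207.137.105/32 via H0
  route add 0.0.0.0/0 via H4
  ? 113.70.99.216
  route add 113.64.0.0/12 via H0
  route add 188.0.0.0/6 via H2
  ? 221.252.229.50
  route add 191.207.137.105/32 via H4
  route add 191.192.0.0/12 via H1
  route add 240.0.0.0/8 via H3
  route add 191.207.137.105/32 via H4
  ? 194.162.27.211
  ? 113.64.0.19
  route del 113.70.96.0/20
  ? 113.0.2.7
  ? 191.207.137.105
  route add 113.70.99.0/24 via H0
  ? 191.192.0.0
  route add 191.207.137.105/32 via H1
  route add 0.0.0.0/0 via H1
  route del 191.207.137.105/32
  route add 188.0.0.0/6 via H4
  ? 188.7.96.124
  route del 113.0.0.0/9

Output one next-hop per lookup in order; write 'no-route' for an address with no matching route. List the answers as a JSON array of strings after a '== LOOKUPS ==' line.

Apply in order:
  add 0.0.0.0/0 -> H3 at depth 0
  del 0.0.0.0/0 (clear depth 0)
  add 113.70.96.0/20 -> H1 at depth 20
  add 113.0.0.0/9 -> H1 at depth 9
  add 113.64.0.0/12 -> H2 at depth 12
  add 113.70.96.0/20 -> H4 at depth 20
  add 191.207.137.0/24 -> H3 at depth 24
  ? 113.70.96.62  path d0:-→d1:-→d2:-→d3:-→d4:-→d5:-→d6:-→d7:-→d8:-→d9:H1→d10:-→d11:-→d12:H2→d13:-→d14:-→d15:-→d16:-→d17:-→d18:-→d19:-→d20:H4  best=H4
  add 191.207.136.0/21 -> H2 at depth 21
  ? 113.70.96.0  path d0:-→d1:-→d2:-→d3:-→d4:-→d5:-→d6:-→d7:-→d8:-→d9:H1→d10:-→d11:-→d12:H2→d13:-→d14:-→d15:-→d16:-→d17:-→d18:-→d19:-→d20:H4  best=H4
  add 240.53.160.0/20 -> H2 at depth 20
  del 113.64.0.0/12 (clear depth 12)
  add 191.207.137.105/32 -> H0 at depth 32
  add 0.0.0.0/0 -> H4 at depth 0
  ? 113.70.99.216  path d0:H4→d1:-→d2:-→d3:-→d4:-→d5:-→d6:-→d7:-→d8:-→d9:H1→d10:-→d11:-→d12:-→d13:-→d14:-→d15:-→d16:-→d17:-→d18:-→d19:-→d20:H4  best=H4
  add 113.64.0.0/12 -> H0 at depth 12
  add 188.0.0.0/6 -> H2 at depth 6
  ? 221.252.229.50  path d0:H4→d1:-→d2:-  best=H4
  add 191.207.137.105/32 -> H4 at depth 32
  add 191.192.0.0/12 -> H1 at depth 12
  add 240.0.0.0/8 -> H3 at depth 8
  add 191.207.137.105/32 -> H4 at depth 32
  ? 194.162.27.211  path d0:H4→d1:-→d2:-  best=H4
  ? 113.64.0.19  path d0:H4→d1:-→d2:-→d3:-→d4:-→d5:-→d6:-→d7:-→d8:-→d9:H1→d10:-→d11:-→d12:H0→d13:-  best=H0
  del 113.70.96.0/20 (clear depth 20)
  ? 113.0.2.7  path d0:H4→d1:-→d2:-→d3:-→d4:-→d5:-→d6:-→d7:-→d8:-→d9:H1  best=H1
  ? 191.207.137.105  path d0:H4→d1:-→d2:-→d3:-→d4:-→d5:-→d6:H2→d7:-→d8:-→d9:-→d10:-→d11:-→d12:H1→d13:-→d14:-→d15:-→d16:-→d17:-→d18:-→d19:-→d20:-→d21:H2→d22:-→d23:-→d24:H3→d25:-→d26:-→d27:-→d28:-→d29:-→d30:-→d31:-→d32:H4  best=H4
  add 113.70.99.0/24 -> H0 at depth 24
  ? 191.192.0.0  path d0:H4→d1:-→d2:-→d3:-→d4:-→d5:-→d6:H2→d7:-→d8:-→d9:-→d10:-→d11:-→d12:H1  best=H1
  add 191.207.137.105/32 -> H1 at depth 32
  add 0.0.0.0/0 -> H1 at depth 0
  del 191.207.137.105/32 (clear depth 32)
  add 188.0.0.0/6 -> H4 at depth 6
  ? 188.7.96.124  path d0:H1→d1:-→d2:-→d3:-→d4:-→d5:-→d6:H4  best=H4
  del 113.0.0.0/9 (clear depth 9)

== LOOKUPS ==
["H4","H4","H4","H4","H4","H0","H1","H4","H1","H4"]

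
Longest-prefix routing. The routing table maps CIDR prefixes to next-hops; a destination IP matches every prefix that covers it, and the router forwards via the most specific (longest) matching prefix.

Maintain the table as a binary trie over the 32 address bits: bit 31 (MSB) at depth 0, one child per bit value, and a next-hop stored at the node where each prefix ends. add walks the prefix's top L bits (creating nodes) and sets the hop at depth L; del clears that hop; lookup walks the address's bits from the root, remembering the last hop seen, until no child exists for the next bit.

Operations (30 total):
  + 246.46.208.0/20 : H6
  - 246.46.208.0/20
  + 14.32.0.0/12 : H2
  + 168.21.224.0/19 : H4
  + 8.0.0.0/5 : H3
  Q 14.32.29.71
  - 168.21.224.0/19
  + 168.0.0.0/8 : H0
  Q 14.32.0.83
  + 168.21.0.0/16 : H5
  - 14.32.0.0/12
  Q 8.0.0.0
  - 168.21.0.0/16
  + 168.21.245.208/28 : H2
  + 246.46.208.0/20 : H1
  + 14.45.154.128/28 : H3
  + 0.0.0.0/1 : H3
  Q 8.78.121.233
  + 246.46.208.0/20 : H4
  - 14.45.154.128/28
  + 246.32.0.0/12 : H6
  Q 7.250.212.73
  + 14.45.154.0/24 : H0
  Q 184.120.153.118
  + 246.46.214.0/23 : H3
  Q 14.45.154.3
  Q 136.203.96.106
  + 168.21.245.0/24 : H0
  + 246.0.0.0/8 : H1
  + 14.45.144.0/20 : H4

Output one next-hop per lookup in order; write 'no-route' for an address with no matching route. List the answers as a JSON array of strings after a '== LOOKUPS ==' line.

Apply in order:
  + 246.46.208.0/20 (H6) depth=20
  - 246.46.208.0/20 clear@20
  + 14.32.0.0/12 (H2) depth=12
  + 168.21.224.0/19 (H4) depth=19
  + 8.0.0.0/5 (H3) depth=5
  Q 14.32.29.71: descend 000011100010 ; hops seen [H3,H2] ; pick H2
  - 168.21.224.0/19 clear@19
  + 168.0.0.0/8 (H0) depth=8
  Q 14.32.0.83: descend 000011100010 ; hops seen [H3,H2] ; pick H2
  + 168.21.0.0/16 (H5) depth=16
  - 14.32.0.0/12 clear@12
  Q 8.0.0.0: descend 00001 ; hops seen [H3] ; pick H3
  - 168.21.0.0/16 clear@16
  + 168.21.245.208/28 (H2) depth=28
  + 246.46.208.0/20 (H1) depth=20
  + 14.45.154.128/28 (H3) depth=28
  + 0.0.0.0/1 (H3) depth=1
  Q 8.78.121.233: descend 00001 ; hops seen [H3,H3] ; pick H3
  + 246.46.208.0/20 (H4) depth=20
  - 14.45.154.128/28 clear@28
  + 246.32.0.0/12 (H6) depth=12
  Q 7.250.212.73: descend 0000 ; hops seen [H3] ; pick H3
  + 14.45.154.0/24 (H0) depth=24
  Q 184.120.153.118: descend 101 ; hops seen [∅] ; pick no-route
  + 246.46.214.0/23 (H3) depth=23
  Q 14.45.154.3: descend 000011100010110110011010 ; hops seen [H3,H3,H0] ; pick H0
  Q 136.203.96.106: descend 10 ; hops seen [∅] ; pick no-route
  + 168.21.245.0/24 (H0) depth=24
  + 246.0.0.0/8 (H1) depth=8
  + 14.45.144.0/20 (H4) depth=20

== LOOKUPS ==
["H2","H2","H3","H3","H3","no-route","H0","no-route"]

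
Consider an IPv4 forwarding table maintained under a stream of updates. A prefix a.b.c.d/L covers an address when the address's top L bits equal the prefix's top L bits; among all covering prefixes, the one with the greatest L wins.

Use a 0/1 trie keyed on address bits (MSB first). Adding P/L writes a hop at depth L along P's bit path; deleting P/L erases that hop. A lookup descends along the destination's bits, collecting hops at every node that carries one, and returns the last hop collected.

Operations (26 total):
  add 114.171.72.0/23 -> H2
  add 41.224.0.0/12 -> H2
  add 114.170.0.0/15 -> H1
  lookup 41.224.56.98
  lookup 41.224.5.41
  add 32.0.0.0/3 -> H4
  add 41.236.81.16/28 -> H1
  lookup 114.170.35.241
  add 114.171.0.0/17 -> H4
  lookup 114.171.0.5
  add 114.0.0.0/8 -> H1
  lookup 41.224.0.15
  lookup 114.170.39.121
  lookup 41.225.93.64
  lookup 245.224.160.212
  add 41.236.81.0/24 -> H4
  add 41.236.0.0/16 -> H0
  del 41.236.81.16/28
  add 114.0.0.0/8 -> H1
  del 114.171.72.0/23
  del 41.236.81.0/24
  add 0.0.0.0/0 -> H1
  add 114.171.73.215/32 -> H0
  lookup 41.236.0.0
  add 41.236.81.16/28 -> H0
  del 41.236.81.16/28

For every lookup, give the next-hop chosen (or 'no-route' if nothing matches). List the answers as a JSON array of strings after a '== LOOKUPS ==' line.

Trace:
  add 114.171.72.0/23 -> H2 at depth 23
  add 41.224.0.0/12 -> H2 at depth 12
  add 114.170.0.0/15 -> H1 at depth 15
  Q 41.224.56.98: descend 001010011110 ; hops seen [H2] ; pick H2
  Q 41.224.5.41: descend 001010011110 ; hops seen [H2] ; pick H2
  add 32.0.0.0/3 -> H4 at depth 3
  add 41.236.81.16/28 -> H1 at depth 28
  Q 114.170.35.241: descend 011100101010101 ; hops seen [H1] ; pick H1
  add 114.171.0.0/17 -> H4 at depth 17
  Q 114.171.0.5: descend 01110010101010110 ; hops seen [H1,H4] ; pick H4
  add 114.0.0.0/8 -> H1 at depth 8
  Q 41.224.0.15: descend 001010011110 ; hops seen [H4,H2] ; pick H2
  Q 114.170.39.121: descend 011100101010101 ; hops seen [H1,H1] ; pick H1
  Q 41.225.93.64: descend 001010011110 ; hops seen [H4,H2] ; pick H2
  Q 245.224.160.212: descend ε ; hops seen [∅] ; pick no-route
  add 41.236.81.0/24 -> H4 at depth 24
  add 41.236.0.0/16 -> H0 at depth 16
  - 41.236.81.16/28 clear@28
  add 114.0.0.0/8 -> H1 at depth 8
  - 114.171.72.0/23 clear@23
  - 41.236.81.0/24 clear@24
  add 0.0.0.0/0 -> H1 at depth 0
  add 114.171.73.215/32 -> H0 at depth 32
  Q 41.236.0.0: descend 00101001111011000 ; hops seen [H1,H4,H2,H0] ; pick H0
  add 41.236.81.16/28 -> H0 at depth 28
  - 41.236.81.16/28 clear@28

== LOOKUPS ==
["H2","H2","H1","H4","H2","H1","H2","no-route","H0"]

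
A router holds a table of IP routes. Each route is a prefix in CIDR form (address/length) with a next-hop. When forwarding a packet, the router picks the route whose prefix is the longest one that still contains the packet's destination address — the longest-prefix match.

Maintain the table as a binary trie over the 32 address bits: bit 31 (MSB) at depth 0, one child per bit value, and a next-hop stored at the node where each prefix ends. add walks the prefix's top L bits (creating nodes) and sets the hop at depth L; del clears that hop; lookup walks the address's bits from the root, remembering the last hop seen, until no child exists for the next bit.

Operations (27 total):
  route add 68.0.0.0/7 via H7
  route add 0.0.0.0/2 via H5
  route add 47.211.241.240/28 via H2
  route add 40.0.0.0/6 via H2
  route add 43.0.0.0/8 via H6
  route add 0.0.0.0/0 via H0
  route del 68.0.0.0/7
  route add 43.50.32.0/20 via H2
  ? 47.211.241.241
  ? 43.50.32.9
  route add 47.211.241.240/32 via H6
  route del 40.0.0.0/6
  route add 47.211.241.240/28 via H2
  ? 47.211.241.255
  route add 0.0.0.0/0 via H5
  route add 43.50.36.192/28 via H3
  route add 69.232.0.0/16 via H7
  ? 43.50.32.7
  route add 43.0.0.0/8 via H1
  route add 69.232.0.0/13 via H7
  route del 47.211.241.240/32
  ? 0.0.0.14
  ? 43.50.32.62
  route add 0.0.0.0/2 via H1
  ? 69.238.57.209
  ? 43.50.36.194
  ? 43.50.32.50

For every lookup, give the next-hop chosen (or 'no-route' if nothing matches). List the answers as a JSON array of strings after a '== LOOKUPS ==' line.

Trace:
  add 68.0.0.0/7 -> H7 at depth 7
  add 0.0.0.0/2 -> H5 at depth 2
  add 47.211.241.240/28 -> H2 at depth 28
  add 40.0.0.0/6 -> H2 at depth 6
  add 43.0.0.0/8 -> H6 at depth 8
  add 0.0.0.0/0 -> H0 at depth 0
  del 68.0.0.0/7 (clear depth 7)
  add 43.50.32.0/20 -> H2 at depth 20
  ? 47.211.241.241  path d0:H0→d1:-→d2:H5→d3:-→d4:-→d5:-→d6:-→d7:-→d8:-→d9:-→d10:-→d11:-→d12:-→d13:-→d14:-→d15:-→d16:-→d17:-→d18:-→d19:-→d20:-→d21:-→d22:-→d23:-→d24:-→d25:-→d26:-→d27:-→d28:H2  best=H2
  ? 43.50.32.9  path d0:H0→d1:-→d2:H5→d3:-→d4:-→d5:-→d6:H2→d7:-→d8:H6→d9:-→d10:-→d11:-→d12:-→d13:-→d14:-→d15:-→d16:-→d17:-→d18:-→d19:-→d20:H2  best=H2
  add 47.211.241.240/32 -> H6 at depth 32
  del 40.0.0.0/6 (clear depth 6)
  add 47.211.241.240/28 -> H2 at depth 28
  ? 47.211.241.255  path d0:H0→d1:-→d2:H5→d3:-→d4:-→d5:-→d6:-→d7:-→d8:-→d9:-→d10:-→d11:-→d12:-→d13:-→d14:-→d15:-→d16:-→d17:-→d18:-→d19:-→d20:-→d21:-→d22:-→d23:-→d24:-→d25:-→d26:-→d27:-→d28:H2  best=H2
  add 0.0.0.0/0 -> H5 at depth 0
  add 43.50.36.192/28 -> H3 at depth 28
  add 69.232.0.0/16 -> H7 at depth 16
  ? 43.50.32.7  path d0:H5→d1:-→d2:H5→d3:-→d4:-→d5:-→d6:-→d7:-→d8:H6→d9:-→d10:-→d11:-→d12:-→d13:-→d14:-→d15:-→d16:-→d17:-→d18:-→d19:-→d20:H2→d21:-  best=H2
  add 43.0.0.0/8 -> H1 at depth 8
  add 69.232.0.0/13 -> H7 at depth 13
  del 47.211.241.240/32 (clear depth 32)
  ? 0.0.0.14  path d0:H5→d1:-→d2:H5  best=H5
  ? 43.50.32.62  path d0:H5→d1:-→d2:H5→d3:-→d4:-→d5:-→d6:-→d7:-→d8:H1→d9:-→d10:-→d11:-→d12:-→d13:-→d14:-→d15:-→d16:-→d17:-→d18:-→d19:-→d20:H2→d21:-  best=H2
  add 0.0.0.0/2 -> H1 at depth 2
  ? 69.238.57.209  path d0:H5→d1:-→d2:-→d3:-→d4:-→d5:-→d6:-→d7:-→d8:-→d9:-→d10:-→d11:-→d12:-→d13:H7  best=H7
  ? 43.50.36.194  path d0:H5→d1:-→d2:H1→d3:-→d4:-→d5:-→d6:-→d7:-→d8:H1→d9:-→d10:-→d11:-→d12:-→d13:-→d14:-→d15:-→d16:-→d17:-→d18:-→d19:-→d20:H2→d21:-→d22:-→d23:-→d24:-→d25:-→d26:-→d27:-→d28:H3  best=H3
  ? 43.50.32.50  path d0:H5→d1:-→d2:H1→d3:-→d4:-→d5:-→d6:-→d7:-→d8:H1→d9:-→d10:-→d11:-→d12:-→d13:-→d14:-→d15:-→d16:-→d17:-→d18:-→d19:-→d20:H2→d21:-  best=H2

== LOOKUPS ==
["H2","H2","H2","H2","H5","H2","H7","H3","H2"]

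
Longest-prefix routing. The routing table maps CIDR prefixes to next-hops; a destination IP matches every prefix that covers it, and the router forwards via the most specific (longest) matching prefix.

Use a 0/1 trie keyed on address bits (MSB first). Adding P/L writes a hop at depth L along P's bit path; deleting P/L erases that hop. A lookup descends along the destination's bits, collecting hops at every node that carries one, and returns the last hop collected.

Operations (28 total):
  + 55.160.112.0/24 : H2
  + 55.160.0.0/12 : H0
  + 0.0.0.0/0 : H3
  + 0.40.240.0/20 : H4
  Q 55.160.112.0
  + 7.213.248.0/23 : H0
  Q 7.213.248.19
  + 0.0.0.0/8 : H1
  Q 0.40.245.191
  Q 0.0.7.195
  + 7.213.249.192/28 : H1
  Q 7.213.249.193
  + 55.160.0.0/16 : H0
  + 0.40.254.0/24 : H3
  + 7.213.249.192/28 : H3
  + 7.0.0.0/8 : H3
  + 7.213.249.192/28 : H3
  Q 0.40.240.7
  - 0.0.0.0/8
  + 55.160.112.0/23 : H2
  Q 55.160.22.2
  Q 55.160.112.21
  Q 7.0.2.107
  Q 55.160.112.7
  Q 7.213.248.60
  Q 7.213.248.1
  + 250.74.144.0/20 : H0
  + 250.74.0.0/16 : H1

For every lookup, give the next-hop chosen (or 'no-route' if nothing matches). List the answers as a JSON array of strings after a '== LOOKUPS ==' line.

Trace:
  add 55.160.112.0/24 -> H2 at depth 24
  add 55.160.0.0/12 -> H0 at depth 12
  add 0.0.0.0/0 -> H3 at depth 0
  add 0.40.240.0/20 -> H4 at depth 20
  Q 55.160.112.0: descend 001101111010000001110000 ; hops seen [H3,H0,H2] ; pick H2
  add 7.213.248.0/23 -> H0 at depth 23
  Q 7.213.248.19: descend 00000111110101011111100 ; hops seen [H3,H0] ; pick H0
  add 0.0.0.0/8 -> H1 at depth 8
  Q 0.40.245.191: descend 00000000001010001111 ; hops seen [H3,H1,H4] ; pick H4
  Q 0.0.7.195: descend 0000000000 ; hops seen [H3,H1] ; pick H1
  add 7.213.249.192/28 -> H1 at depth 28
  Q 7.213.249.193: descend 0000011111010101111110011100 ; hops seen [H3,H0,H1] ; pick H1
  add 55.160.0.0/16 -> H0 at depth 16
  add 0.40.254.0/24 -> H3 at depth 24
  add 7.213.249.192/28 -> H3 at depth 28
  add 7.0.0.0/8 -> H3 at depth 8
  add 7.213.249.192/28 -> H3 at depth 28
  Q 0.40.240.7: descend 00000000001010001111 ; hops seen [H3,H1,H4] ; pick H4
  - 0.0.0.0/8 clear@8
  add 55.160.112.0/23 -> H2 at depth 23
  Q 55.160.22.2: descend 00110111101000000 ; hops seen [H3,H0,H0] ; pick H0
  Q 55.160.112.21: descend 001101111010000001110000 ; hops seen [H3,H0,H0,H2,H2] ; pick H2
  Q 7.0.2.107: descend 00000111 ; hops seen [H3,H3] ; pick H3
  Q 55.160.112.7: descend 001101111010000001110000 ; hops seen [H3,H0,H0,H2,H2] ; pick H2
  Q 7.213.248.60: descend 00000111110101011111100 ; hops seen [H3,H3,H0] ; pick H0
  Q 7.213.248.1: descend 00000111110101011111100 ; hops seen [H3,H3,H0] ; pick H0
  add 250.74.144.0/20 -> H0 at depth 20
  add 250.74.0.0/16 -> H1 at depth 16

== LOOKUPS ==
["H2","H0","H4","H1","H1","H4","H0","H2","H3","H2","H0","H0"]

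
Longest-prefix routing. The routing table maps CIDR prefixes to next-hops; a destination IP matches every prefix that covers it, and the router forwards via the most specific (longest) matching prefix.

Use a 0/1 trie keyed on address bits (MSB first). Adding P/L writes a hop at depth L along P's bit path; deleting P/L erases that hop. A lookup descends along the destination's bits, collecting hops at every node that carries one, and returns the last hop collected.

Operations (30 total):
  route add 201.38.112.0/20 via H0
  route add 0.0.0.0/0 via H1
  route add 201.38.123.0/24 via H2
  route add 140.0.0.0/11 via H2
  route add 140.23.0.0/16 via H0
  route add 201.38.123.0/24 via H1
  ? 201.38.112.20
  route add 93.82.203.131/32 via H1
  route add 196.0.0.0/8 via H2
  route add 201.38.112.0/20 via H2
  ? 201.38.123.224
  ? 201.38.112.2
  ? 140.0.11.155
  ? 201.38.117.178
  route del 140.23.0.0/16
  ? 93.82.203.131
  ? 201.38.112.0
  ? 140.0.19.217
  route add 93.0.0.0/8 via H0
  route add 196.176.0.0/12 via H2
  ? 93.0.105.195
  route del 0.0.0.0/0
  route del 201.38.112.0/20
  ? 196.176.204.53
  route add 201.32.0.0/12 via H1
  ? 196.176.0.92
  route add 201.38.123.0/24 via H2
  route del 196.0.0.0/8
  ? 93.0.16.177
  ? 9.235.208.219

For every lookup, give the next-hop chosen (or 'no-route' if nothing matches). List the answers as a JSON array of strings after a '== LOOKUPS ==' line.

Process each operation:
  + 201.38.112.0/20 (H0) depth=20
  + 0.0.0.0/0 (H1) depth=0
  + 201.38.123.0/24 (H2) depth=24
  + 140.0.0.0/11 (H2) depth=11
  + 140.23.0.0/16 (H0) depth=16
  + 201.38.123.0/24 (H1) depth=24
  lookup 201.38.112.20: bits 11001001001001100111 walk d0:H1→d1:-→d2:-→d3:-→d4:-→d5:-→d6:-→d7:-→d8:-→d9:-→d10:-→d11:-→d12:-→d13:-→d14:-→d15:-→d16:-→d17:-→d18:-→d19:-→d20:H0 -> H0
  + 93.82.203.131/32 (H1) depth=32
  + 196.0.0.0/8 (H2) depth=8
  + 201.38.112.0/20 (H2) depth=20
  lookup 201.38.123.224: bits 110010010010011001111011 walk d0:H1→d1:-→d2:-→d3:-→d4:-→d5:-→d6:-→d7:-→d8:-→d9:-→d10:-→d11:-→d12:-→d13:-→d14:-→d15:-→d16:-→d17:-→d18:-→d19:-→d20:H2→d21:-→d22:-→d23:-→d24:H1 -> H1
  lookup 201.38.112.2: bits 11001001001001100111 walk d0:H1→d1:-→d2:-→d3:-→d4:-→d5:-→d6:-→d7:-→d8:-→d9:-→d10:-→d11:-→d12:-→d13:-→d14:-→d15:-→d16:-→d17:-→d18:-→d19:-→d20:H2 -> H2
  lookup 140.0.11.155: bits 10001100000 walk d0:H1→d1:-→d2:-→d3:-→d4:-→d5:-→d6:-→d7:-→d8:-→d9:-→d10:-→d11:H2 -> H2
  lookup 201.38.117.178: bits 11001001001001100111 walk d0:H1→d1:-→d2:-→d3:-→d4:-→d5:-→d6:-→d7:-→d8:-→d9:-→d10:-→d11:-→d12:-→d13:-→d14:-→d15:-→d16:-→d17:-→d18:-→d19:-→d20:H2 -> H2
  - 140.23.0.0/16 clear@16
  lookup 93.82.203.131: bits 01011101010100101100101110000011 walk d0:H1→d1:-→d2:-→d3:-→d4:-→d5:-→d6:-→d7:-→d8:-→d9:-→d10:-→d11:-→d12:-→d13:-→d14:-→d15:-→d16:-→d17:-→d18:-→d19:-→d20:-→d21:-→d22:-→d23:-→d24:-→d25:-→d26:-→d27:-→d28:-→d29:-→d30:-→d31:-→d32:H1 -> H1
  lookup 201.38.112.0: bits 11001001001001100111 walk d0:H1→d1:-→d2:-→d3:-→d4:-→d5:-→d6:-→d7:-→d8:-→d9:-→d10:-→d11:-→d12:-→d13:-→d14:-→d15:-→d16:-→d17:-→d18:-→d19:-→d20:H2 -> H2
  lookup 140.0.19.217: bits 10001100000 walk d0:H1→d1:-→d2:-→d3:-→d4:-→d5:-→d6:-→d7:-→d8:-→d9:-→d10:-→d11:H2 -> H2
  + 93.0.0.0/8 (H0) depth=8
  + 196.176.0.0/12 (H2) depth=12
  lookup 93.0.105.195: bits 010111010 walk d0:H1→d1:-→d2:-→d3:-→d4:-→d5:-→d6:-→d7:-→d8:H0→d9:- -> H0
  - 0.0.0.0/0 clear@0
  - 201.38.112.0/20 clear@20
  lookup 196.176.204.53: bits 110001001011 walk d0:-→d1:-→d2:-→d3:-→d4:-→d5:-→d6:-→d7:-→d8:H2→d9:-→d10:-→d11:-→d12:H2 -> H2
  + 201.32.0.0/12 (H1) depth=12
  lookup 196.176.0.92: bits 110001001011 walk d0:-→d1:-→d2:-→d3:-→d4:-→d5:-→d6:-→d7:-→d8:H2→d9:-→d10:-→d11:-→d12:H2 -> H2
  + 201.38.123.0/24 (H2) depth=24
  - 196.0.0.0/8 clear@8
  lookup 93.0.16.177: bits 010111010 walk d0:-→d1:-→d2:-→d3:-→d4:-→d5:-→d6:-→d7:-→d8:H0→d9:- -> H0
  lookup 9.235.208.219: bits 0 walk d0:-→d1:- -> no-route

== LOOKUPS ==
["H0","H1","H2","H2","H2","H1","H2","H2","H0","H2","H2","H0","no-route"]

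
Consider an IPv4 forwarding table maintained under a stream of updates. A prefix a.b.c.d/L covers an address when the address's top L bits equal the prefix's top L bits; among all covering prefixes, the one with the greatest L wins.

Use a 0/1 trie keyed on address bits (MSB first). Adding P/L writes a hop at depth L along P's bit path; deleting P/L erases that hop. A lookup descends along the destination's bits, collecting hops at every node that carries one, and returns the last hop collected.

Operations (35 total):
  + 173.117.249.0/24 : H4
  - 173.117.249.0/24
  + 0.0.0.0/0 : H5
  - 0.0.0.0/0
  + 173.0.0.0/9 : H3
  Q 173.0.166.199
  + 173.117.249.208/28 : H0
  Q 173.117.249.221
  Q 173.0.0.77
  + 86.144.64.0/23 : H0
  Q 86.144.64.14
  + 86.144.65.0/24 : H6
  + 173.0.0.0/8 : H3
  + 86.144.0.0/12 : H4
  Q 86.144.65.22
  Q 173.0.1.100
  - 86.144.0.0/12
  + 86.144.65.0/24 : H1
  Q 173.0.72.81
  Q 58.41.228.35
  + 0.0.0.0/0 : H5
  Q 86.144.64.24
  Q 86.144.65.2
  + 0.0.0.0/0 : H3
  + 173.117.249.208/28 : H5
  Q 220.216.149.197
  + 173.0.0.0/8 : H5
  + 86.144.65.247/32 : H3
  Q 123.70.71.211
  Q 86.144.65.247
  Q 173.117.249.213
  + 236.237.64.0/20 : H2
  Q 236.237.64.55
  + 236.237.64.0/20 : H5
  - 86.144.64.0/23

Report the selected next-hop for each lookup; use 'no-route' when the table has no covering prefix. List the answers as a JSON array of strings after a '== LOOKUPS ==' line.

Trace:
  add 173.117.249.0/24 -> H4 at depth 24
  - 173.117.249.0/24 clear@24
  add 0.0.0.0/0 -> H5 at depth 0
  - 0.0.0.0/0 clear@0
  add 173.0.0.0/9 -> H3 at depth 9
  ? 173.0.166.199  path d0:-→d1:-→d2:-→d3:-→d4:-→d5:-→d6:-→d7:-→d8:-→d9:H3  best=H3
  add 173.117.249.208/28 -> H0 at depth 28
  ? 173.117.249.221  path d0:-→d1:-→d2:-→d3:-→d4:-→d5:-→d6:-→d7:-→d8:-→d9:H3→d10:-→d11:-→d12:-→d13:-→d14:-→d15:-→d16:-→d17:-→d18:-→d19:-→d20:-→d21:-→d22:-→d23:-→d24:-→d25:-→d26:-→d27:-→d28:H0  best=H0
  ? 173.0.0.77  path d0:-→d1:-→d2:-→d3:-→d4:-→d5:-→d6:-→d7:-→d8:-→d9:H3  best=H3
  add 86.144.64.0/23 -> H0 at depth 23
  ? 86.144.64.14  path d0:-→d1:-→d2:-→d3:-→d4:-→d5:-→d6:-→d7:-→d8:-→d9:-→d10:-→d11:-→d12:-→d13:-→d14:-→d15:-→d16:-→d17:-→d18:-→d19:-→d20:-→d21:-→d22:-→d23:H0  best=H0
  add 86.144.65.0/24 -> H6 at depth 24
  add 173.0.0.0/8 -> H3 at depth 8
  add 86.144.0.0/12 -> H4 at depth 12
  ? 86.144.65.22  path d0:-→d1:-→d2:-→d3:-→d4:-→d5:-→d6:-→d7:-→d8:-→d9:-→d10:-→d11:-→d12:H4→d13:-→d14:-→d15:-→d16:-→d17:-→d18:-→d19:-→d20:-→d21:-→d22:-→d23:H0→d24:H6  best=H6
  ? 173.0.1.100  path d0:-→d1:-→d2:-→d3:-→d4:-→d5:-→d6:-→d7:-→d8:H3→d9:H3  best=H3
  - 86.144.0.0/12 clear@12
  add 86.144.65.0/24 -> H1 at depth 24
  ? 173.0.72.81  path d0:-→d1:-→d2:-→d3:-→d4:-→d5:-→d6:-→d7:-→d8:H3→d9:H3  best=H3
  ? 58.41.228.35  path d0:-→d1:-  best=no-route
  add 0.0.0.0/0 -> H5 at depth 0
  ? 86.144.64.24  path d0:H5→d1:-→d2:-→d3:-→d4:-→d5:-→d6:-→d7:-→d8:-→d9:-→d10:-→d11:-→d12:-→d13:-→d14:-→d15:-→d16:-→d17:-→d18:-→d19:-→d20:-→d21:-→d22:-→d23:H0  best=H0
  ? 86.144.65.2  path d0:H5→d1:-→d2:-→d3:-→d4:-→d5:-→d6:-→d7:-→d8:-→d9:-→d10:-→d11:-→d12:-→d13:-→d14:-→d15:-→d16:-→d17:-→d18:-→d19:-→d20:-→d21:-→d22:-→d23:H0→d24:H1  best=H1
  add 0.0.0.0/0 -> H3 at depth 0
  add 173.117.249.208/28 -> H5 at depth 28
  ? 220.216.149.197  path d0:H3→d1:-  best=H3
  add 173.0.0.0/8 -> H5 at depth 8
  add 86.144.65.247/32 -> H3 at depth 32
  ? 123.70.71.211  path d0:H3→d1:-→d2:-  best=H3
  ? 86.144.65.247  path d0:H3→d1:-→d2:-→d3:-→d4:-→d5:-→d6:-→d7:-→d8:-→d9:-→d10:-→d11:-→d12:-→d13:-→d14:-→d15:-→d16:-→d17:-→d18:-→d19:-→d20:-→d21:-→d22:-→d23:H0→d24:H1→d25:-→d26:-→d27:-→d28:-→d29:-→d30:-→d31:-→d32:H3  best=H3
  ? 173.117.249.213  path d0:H3→d1:-→d2:-→d3:-→d4:-→d5:-→d6:-→d7:-→d8:H5→d9:H3→d10:-→d11:-→d12:-→d13:-→d14:-→d15:-→d16:-→d17:-→d18:-→d19:-→d20:-→d21:-→d22:-→d23:-→d24:-→d25:-→d26:-→d27:-→d28:H5  best=H5
  add 236.237.64.0/20 -> H2 at depth 20
  ? 236.237.64.55  path d0:H3→d1:-→d2:-→d3:-→d4:-→d5:-→d6:-→d7:-→d8:-→d9:-→d10:-→d11:-→d12:-→d13:-→d14:-→d15:-→d16:-→d17:-→d18:-→d19:-→d20:H2  best=H2
  add 236.237.64.0/20 -> H5 at depth 20
  - 86.144.64.0/23 clear@23

== LOOKUPS ==
["H3","H0","H3","H0","H6","H3","H3","no-route","H0","H1","H3","H3","H3","H5","H2"]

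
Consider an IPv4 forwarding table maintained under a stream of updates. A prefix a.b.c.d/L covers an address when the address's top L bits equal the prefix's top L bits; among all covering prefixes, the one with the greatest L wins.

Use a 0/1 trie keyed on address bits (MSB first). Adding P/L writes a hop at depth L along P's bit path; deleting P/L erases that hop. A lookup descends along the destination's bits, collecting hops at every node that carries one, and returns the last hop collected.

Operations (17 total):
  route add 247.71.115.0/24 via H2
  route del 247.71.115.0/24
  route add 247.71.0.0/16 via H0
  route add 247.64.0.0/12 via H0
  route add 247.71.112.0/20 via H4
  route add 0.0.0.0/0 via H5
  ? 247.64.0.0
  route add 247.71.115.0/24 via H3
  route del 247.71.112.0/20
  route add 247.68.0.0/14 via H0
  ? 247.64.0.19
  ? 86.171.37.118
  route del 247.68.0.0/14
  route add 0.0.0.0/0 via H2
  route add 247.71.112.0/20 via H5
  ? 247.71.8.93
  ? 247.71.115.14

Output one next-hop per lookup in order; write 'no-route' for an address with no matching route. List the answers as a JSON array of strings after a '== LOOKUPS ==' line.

Trace:
  add 247.71.115.0/24 -> H2 at depth 24
  del 247.71.115.0/24 (clear depth 24)
  add 247.71.0.0/16 -> H0 at depth 16
  add 247.64.0.0/12 -> H0 at depth 12
  add 247.71.112.0/20 -> H4 at depth 20
  add 0.0.0.0/0 -> H5 at depth 0
  lookup 247.64.0.0: bits 1111011101000 walk d0:H5→d1:-→d2:-→d3:-→d4:-→d5:-→d6:-→d7:-→d8:-→d9:-→d10:-→d11:-→d12:H0→d13:- -> H0
  add 247.71.115.0/24 -> H3 at depth 24
  del 247.71.112.0/20 (clear depth 20)
  add 247.68.0.0/14 -> H0 at depth 14
  lookup 247.64.0.19: bits 1111011101000 walk d0:H5→d1:-→d2:-→d3:-→d4:-→d5:-→d6:-→d7:-→d8:-→d9:-→d10:-→d11:-→d12:H0→d13:- -> H0
  lookup 86.171.37.118: bits ε walk d0:H5 -> H5
  del 247.68.0.0/14 (clear depth 14)
  add 0.0.0.0/0 -> H2 at depth 0
  add 247.71.112.0/20 -> H5 at depth 20
  lookup 247.71.8.93: bits 11110111010001110 walk d0:H2→d1:-→d2:-→d3:-→d4:-→d5:-→d6:-→d7:-→d8:-→d9:-→d10:-→d11:-→d12:H0→d13:-→d14:-→d15:-→d16:H0→d17:- -> H0
  lookup 247.71.115.14: bits 111101110100011101110011 walk d0:H2→d1:-→d2:-→d3:-→d4:-→d5:-→d6:-→d7:-→d8:-→d9:-→d10:-→d11:-→d12:H0→d13:-→d14:-→d15:-→d16:H0→d17:-→d18:-→d19:-→d20:H5→d21:-→d22:-→d23:-→d24:H3 -> H3

== LOOKUPS ==
["H0","H0","H5","H0","H3"]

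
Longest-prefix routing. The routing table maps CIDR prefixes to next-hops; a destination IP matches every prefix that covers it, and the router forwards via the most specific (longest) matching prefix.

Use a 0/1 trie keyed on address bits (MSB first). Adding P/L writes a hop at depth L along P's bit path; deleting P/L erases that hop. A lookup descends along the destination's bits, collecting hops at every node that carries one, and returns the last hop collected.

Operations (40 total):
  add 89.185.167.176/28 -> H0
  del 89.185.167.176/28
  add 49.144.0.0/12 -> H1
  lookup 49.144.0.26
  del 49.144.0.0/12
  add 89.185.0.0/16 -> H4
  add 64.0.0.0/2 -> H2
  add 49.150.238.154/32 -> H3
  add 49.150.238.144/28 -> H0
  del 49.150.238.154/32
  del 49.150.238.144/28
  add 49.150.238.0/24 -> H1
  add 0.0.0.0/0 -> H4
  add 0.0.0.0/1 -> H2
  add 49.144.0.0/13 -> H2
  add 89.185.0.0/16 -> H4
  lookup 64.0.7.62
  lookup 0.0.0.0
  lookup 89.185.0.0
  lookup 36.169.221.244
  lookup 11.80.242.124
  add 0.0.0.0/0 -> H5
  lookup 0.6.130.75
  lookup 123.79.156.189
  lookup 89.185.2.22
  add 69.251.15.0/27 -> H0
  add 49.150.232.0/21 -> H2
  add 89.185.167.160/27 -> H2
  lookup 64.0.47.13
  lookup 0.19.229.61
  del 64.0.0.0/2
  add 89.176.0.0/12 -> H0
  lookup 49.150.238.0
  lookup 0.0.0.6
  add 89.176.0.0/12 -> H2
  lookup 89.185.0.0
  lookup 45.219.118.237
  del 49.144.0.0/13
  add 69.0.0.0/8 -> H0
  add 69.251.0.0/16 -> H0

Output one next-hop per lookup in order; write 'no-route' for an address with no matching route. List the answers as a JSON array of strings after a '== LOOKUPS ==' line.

Trace:
  + 89.185.167.176/28 (H0) depth=28
  - 89.185.167.176/28 clear@28
  + 49.144.0.0/12 (H1) depth=12
  Q 49.144.0.26: descend 001100011001 ; hops seen [H1] ; pick H1
  - 49.144.0.0/12 clear@12
  + 89.185.0.0/16 (H4) depth=16
  + 64.0.0.0/2 (H2) depth=2
  + 49.150.238.154/32 (H3) depth=32
  + 49.150.238.144/28 (H0) depth=28
  - 49.150.238.154/32 clear@32
  - 49.150.238.144/28 clear@28
  + 49.150.238.0/24 (H1) depth=24
  + 0.0.0.0/0 (H4) depth=0
  + 0.0.0.0/1 (H2) depth=1
  + 49.144.0.0/13 (H2) depth=13
  + 89.185.0.0/16 (H4) depth=16
  Q 64.0.7.62: descend 010 ; hops seen [H4,H2,H2] ; pick H2
  Q 0.0.0.0: descend 00 ; hops seen [H4,H2] ; pick H2
  Q 89.185.0.0: descend 0101100110111001 ; hops seen [H4,H2,H2,H4] ; pick H4
  Q 36.169.221.244: descend 001 ; hops seen [H4,H2] ; pick H2
  Q 11.80.242.124: descend 00 ; hops seen [H4,H2] ; pick H2
  + 0.0.0.0/0 (H5) depth=0
  Q 0.6.130.75: descend 00 ; hops seen [H5,H2] ; pick H2
  Q 123.79.156.189: descend 01 ; hops seen [H5,H2,H2] ; pick H2
  Q 89.185.2.22: descend 0101100110111001 ; hops seen [H5,H2,H2,H4] ; pick H4
  + 69.251.15.0/27 (H0) depth=27
  + 49.150.232.0/21 (H2) depth=21
  + 89.185.167.160/27 (H2) depth=27
  Q 64.0.47.13: descend 01000 ; hops seen [H5,H2,H2] ; pick H2
  Q 0.19.229.61: descend 00 ; hops seen [H5,H2] ; pick H2
  - 64.0.0.0/2 clear@2
  + 89.176.0.0/12 (H0) depth=12
  Q 49.150.238.0: descend 001100011001011011101110 ; hops seen [H5,H2,H2,H2,H1] ; pick H1
  Q 0.0.0.6: descend 00 ; hops seen [H5,H2] ; pick H2
  + 89.176.0.0/12 (H2) depth=12
  Q 89.185.0.0: descend 0101100110111001 ; hops seen [H5,H2,H2,H4] ; pick H4
  Q 45.219.118.237: descend 001 ; hops seen [H5,H2] ; pick H2
  - 49.144.0.0/13 clear@13
  + 69.0.0.0/8 (H0) depth=8
  + 69.251.0.0/16 (H0) depth=16

== LOOKUPS ==
["H1","H2","H2","H4","H2","H2","H2","H2","H4","H2","H2","H1","H2","H4","H2"]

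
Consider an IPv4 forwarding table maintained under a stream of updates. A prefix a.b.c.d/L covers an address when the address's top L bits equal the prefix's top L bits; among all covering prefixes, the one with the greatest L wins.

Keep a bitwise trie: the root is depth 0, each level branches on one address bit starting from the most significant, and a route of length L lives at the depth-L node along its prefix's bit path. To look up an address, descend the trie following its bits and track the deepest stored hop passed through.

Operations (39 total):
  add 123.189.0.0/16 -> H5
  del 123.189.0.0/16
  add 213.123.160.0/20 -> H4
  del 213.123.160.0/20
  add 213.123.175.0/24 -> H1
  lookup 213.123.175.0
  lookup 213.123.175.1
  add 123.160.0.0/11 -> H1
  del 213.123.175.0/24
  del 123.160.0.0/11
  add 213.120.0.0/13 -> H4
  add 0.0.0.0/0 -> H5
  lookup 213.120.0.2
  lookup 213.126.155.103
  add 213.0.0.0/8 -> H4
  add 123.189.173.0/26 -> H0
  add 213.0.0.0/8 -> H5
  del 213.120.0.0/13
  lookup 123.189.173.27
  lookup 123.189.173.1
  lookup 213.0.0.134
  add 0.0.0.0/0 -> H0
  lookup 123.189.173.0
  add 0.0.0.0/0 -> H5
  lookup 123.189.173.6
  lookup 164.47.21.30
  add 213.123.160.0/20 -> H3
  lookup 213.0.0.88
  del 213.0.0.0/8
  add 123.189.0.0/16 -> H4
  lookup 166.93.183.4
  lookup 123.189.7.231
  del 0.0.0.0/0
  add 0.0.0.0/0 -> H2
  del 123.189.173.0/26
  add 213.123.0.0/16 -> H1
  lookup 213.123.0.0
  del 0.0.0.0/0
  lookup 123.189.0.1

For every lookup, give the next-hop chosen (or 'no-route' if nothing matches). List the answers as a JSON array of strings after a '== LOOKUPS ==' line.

Trace:
  + 123.189.0.0/16 (H5) depth=16
  del 123.189.0.0/16 (clear depth 16)
  + 213.123.160.0/20 (H4) depth=20
  del 213.123.160.0/20 (clear depth 20)
  + 213.123.175.0/24 (H1) depth=24
  ? 213.123.175.0  path d0:-→d1:-→d2:-→d3:-→d4:-→d5:-→d6:-→d7:-→d8:-→d9:-→d10:-→d11:-→d12:-→d13:-→d14:-→d15:-→d16:-→d17:-→d18:-→d19:-→d20:-→d21:-→d22:-→d23:-→d24:H1  best=H1
  ? 213.123.175.1  path d0:-→d1:-→d2:-→d3:-→d4:-→d5:-→d6:-→d7:-→d8:-→d9:-→d10:-→d11:-→d12:-→d13:-→d14:-→d15:-→d16:-→d17:-→d18:-→d19:-→d20:-→d21:-→d22:-→d23:-→d24:H1  best=H1
  + 123.160.0.0/11 (H1) depth=11
  del 213.123.175.0/24 (clear depth 24)
  del 123.160.0.0/11 (clear depth 11)
  + 213.120.0.0/13 (H4) depth=13
  + 0.0.0.0/0 (H5) depth=0
  ? 213.120.0.2  path d0:H5→d1:-→d2:-→d3:-→d4:-→d5:-→d6:-→d7:-→d8:-→d9:-→d10:-→d11:-→d12:-→d13:H4→d14:-  best=H4
  ? 213.126.155.103  path d0:H5→d1:-→d2:-→d3:-→d4:-→d5:-→d6:-→d7:-→d8:-→d9:-→d10:-→d11:-→d12:-→d13:H4  best=H4
  + 213.0.0.0/8 (H4) depth=8
  + 123.189.173.0/26 (H0) depth=26
  + 213.0.0.0/8 (H5) depth=8
  del 213.120.0.0/13 (clear depth 13)
  ? 123.189.173.27  path d0:H5→d1:-→d2:-→d3:-→d4:-→d5:-→d6:-→d7:-→d8:-→d9:-→d10:-→d11:-→d12:-→d13:-→d14:-→d15:-→d16:-→d17:-→d18:-→d19:-→d20:-→d21:-→d22:-→d23:-→d24:-→d25:-→d26:H0  best=H0
  ? 123.189.173.1  path d0:H5→d1:-→d2:-→d3:-→d4:-→d5:-→d6:-→d7:-→d8:-→d9:-→d10:-→d11:-→d12:-→d13:-→d14:-→d15:-→d16:-→d17:-→d18:-→d19:-→d20:-→d21:-→d22:-→d23:-→d24:-→d25:-→d26:H0  best=H0
  ? 213.0.0.134  path d0:H5→d1:-→d2:-→d3:-→d4:-→d5:-→d6:-→d7:-→d8:H5→d9:-  best=H5
  + 0.0.0.0/0 (H0) depth=0
  ? 123.189.173.0  path d0:H0→d1:-→d2:-→d3:-→d4:-→d5:-→d6:-→d7:-→d8:-→d9:-→d10:-→d11:-→d12:-→d13:-→d14:-→d15:-→d16:-→d17:-→d18:-→d19:-→d20:-→d21:-→d22:-→d23:-→d24:-→d25:-→d26:H0  best=H0
  + 0.0.0.0/0 (H5) depth=0
  ? 123.189.173.6  path d0:H5→d1:-→d2:-→d3:-→d4:-→d5:-→d6:-→d7:-→d8:-→d9:-→d10:-→d11:-→d12:-→d13:-→d14:-→d15:-→d16:-→d17:-→d18:-→d19:-→d20:-→d21:-→d22:-→d23:-→d24:-→d25:-→d26:H0  best=H0
  ? 164.47.21.30  path d0:H5→d1:-  best=H5
  + 213.123.160.0/20 (H3) depth=20
  ? 213.0.0.88  path d0:H5→d1:-→d2:-→d3:-→d4:-→d5:-→d6:-→d7:-→d8:H5→d9:-  best=H5
  del 213.0.0.0/8 (clear depth 8)
  + 123.189.0.0/16 (H4) depth=16
  ? 166.93.183.4  path d0:H5→d1:-  best=H5
  ? 123.189.7.231  path d0:H5→d1:-→d2:-→d3:-→d4:-→d5:-→d6:-→d7:-→d8:-→d9:-→d10:-→d11:-→d12:-→d13:-→d14:-→d15:-→d16:H4  best=H4
  del 0.0.0.0/0 (clear depth 0)
  + 0.0.0.0/0 (H2) depth=0
  del 123.189.173.0/26 (clear depth 26)
  + 213.123.0.0/16 (H1) depth=16
  ? 213.123.0.0  path d0:H2→d1:-→d2:-→d3:-→d4:-→d5:-→d6:-→d7:-→d8:-→d9:-→d10:-→d11:-→d12:-→d13:-→d14:-→d15:-→d16:H1  best=H1
  del 0.0.0.0/0 (clear depth 0)
  ? 123.189.0.1  path d0:-→d1:-→d2:-→d3:-→d4:-→d5:-→d6:-→d7:-→d8:-→d9:-→d10:-→d11:-→d12:-→d13:-→d14:-→d15:-→d16:H4  best=H4

== LOOKUPS ==
["H1","H1","H4","H4","H0","H0","H5","H0","H0","H5","H5","H5","H4","H1","H4"]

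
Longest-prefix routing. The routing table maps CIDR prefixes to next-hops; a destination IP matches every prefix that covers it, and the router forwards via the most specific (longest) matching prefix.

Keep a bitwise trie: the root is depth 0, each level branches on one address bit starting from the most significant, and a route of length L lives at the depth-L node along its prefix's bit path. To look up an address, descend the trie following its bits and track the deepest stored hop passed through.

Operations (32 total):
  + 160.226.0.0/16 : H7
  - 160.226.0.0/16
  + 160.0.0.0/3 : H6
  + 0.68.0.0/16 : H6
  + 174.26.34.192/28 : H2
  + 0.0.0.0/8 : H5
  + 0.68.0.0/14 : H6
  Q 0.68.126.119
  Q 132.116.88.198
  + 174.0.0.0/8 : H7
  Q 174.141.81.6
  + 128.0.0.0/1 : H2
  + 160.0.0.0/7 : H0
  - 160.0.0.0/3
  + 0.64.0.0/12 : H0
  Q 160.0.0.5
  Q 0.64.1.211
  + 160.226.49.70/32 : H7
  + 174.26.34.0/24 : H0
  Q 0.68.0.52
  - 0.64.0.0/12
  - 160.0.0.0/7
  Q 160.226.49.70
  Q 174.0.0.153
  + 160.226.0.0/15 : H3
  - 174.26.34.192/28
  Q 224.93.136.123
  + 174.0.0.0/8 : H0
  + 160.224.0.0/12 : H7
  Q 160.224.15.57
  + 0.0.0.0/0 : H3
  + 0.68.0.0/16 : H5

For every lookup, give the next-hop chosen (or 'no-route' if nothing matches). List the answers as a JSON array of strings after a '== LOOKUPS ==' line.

Process each operation:
  add 160.226.0.0/16 -> H7 at depth 16
  del 160.226.0.0/16 (clear depth 16)
  add 160.0.0.0/3 -> H6 at depth 3
  add 0.68.0.0/16 -> H6 at depth 16
  add 174.26.34.192/28 -> H2 at depth 28
  add 0.0.0.0/8 -> H5 at depth 8
  add 0.68.0.0/14 -> H6 at depth 14
  lookup 0.68.126.119: bits 0000000001000100 walk d0:-→d1:-→d2:-→d3:-→d4:-→d5:-→d6:-→d7:-→d8:H5→d9:-→d10:-→d11:-→d12:-→d13:-→d14:H6→d15:-→d16:H6 -> H6
  lookup 132.116.88.198: bits 10 walk d0:-→d1:-→d2:- -> no-route
  add 174.0.0.0/8 -> H7 at depth 8
  lookup 174.141.81.6: bits 10101110 walk d0:-→d1:-→d2:-→d3:H6→d4:-→d5:-→d6:-→d7:-→d8:H7 -> H7
  add 128.0.0.0/1 -> H2 at depth 1
  add 160.0.0.0/7 -> H0 at depth 7
  del 160.0.0.0/3 (clear depth 3)
  add 0.64.0.0/12 -> H0 at depth 12
  lookup 160.0.0.5: bits 10100000 walk d0:-→d1:H2→d2:-→d3:-→d4:-→d5:-→d6:-→d7:H0→d8:- -> H0
  lookup 0.64.1.211: bits 0000000001000 walk d0:-→d1:-→d2:-→d3:-→d4:-→d5:-→d6:-→d7:-→d8:H5→d9:-→d10:-→d11:-→d12:H0→d13:- -> H0
  add 160.226.49.70/32 -> H7 at depth 32
  add 174.26.34.0/24 -> H0 at depth 24
  lookup 0.68.0.52: bits 0000000001000100 walk d0:-→d1:-→d2:-→d3:-→d4:-→d5:-→d6:-→d7:-→d8:H5→d9:-→d10:-→d11:-→d12:H0→d13:-→d14:H6→d15:-→d16:H6 -> H6
  del 0.64.0.0/12 (clear depth 12)
  del 160.0.0.0/7 (clear depth 7)
  lookup 160.226.49.70: bits 10100000111000100011000101000110 walk d0:-→d1:H2→d2:-→d3:-→d4:-→d5:-→d6:-→d7:-→d8:-→d9:-→d10:-→d11:-→d12:-→d13:-→d14:-→d15:-→d16:-→d17:-→d18:-→d19:-→d20:-→d21:-→d22:-→d23:-→d24:-→d25:-→d26:-→d27:-→d28:-→d29:-→d30:-→d31:-→d32:H7 -> H7
  lookup 174.0.0.153: bits 10101110000 walk d0:-→d1:H2→d2:-→d3:-→d4:-→d5:-→d6:-→d7:-→d8:H7→d9:-→d10:-→d11:- -> H7
  add 160.226.0.0/15 -> H3 at depth 15
  del 174.26.34.192/28 (clear depth 28)
  lookup 224.93.136.123: bits 1 walk d0:-→d1:H2 -> H2
  add 174.0.0.0/8 -> H0 at depth 8
  add 160.224.0.0/12 -> H7 at depth 12
  lookup 160.224.15.57: bits 10100000111000 walk d0:-→d1:H2→d2:-→d3:-→d4:-→d5:-→d6:-→d7:-→d8:-→d9:-→d10:-→d11:-→d12:H7→d13:-→d14:- -> H7
  add 0.0.0.0/0 -> H3 at depth 0
  add 0.68.0.0/16 -> H5 at depth 16

== LOOKUPS ==
["H6","no-route","H7","H0","H0","H6","H7","H7","H2","H7"]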